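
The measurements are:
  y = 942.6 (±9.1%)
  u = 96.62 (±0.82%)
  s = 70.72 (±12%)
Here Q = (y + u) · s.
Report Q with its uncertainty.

73490 ± 10700

Let w = y + u = 1039. δw = √(δy² + δu²) = √(7360 + 0.628) = 85.8, so δw/w = 0.0825.
Q is then a monomial in w, s:
δQ/Q = √((δw/w)² + (1·δs/s)²) = √(0.00681 + 0.0144) = 0.146
Q = 73490, so δQ = 0.146 × 73490 = 10700.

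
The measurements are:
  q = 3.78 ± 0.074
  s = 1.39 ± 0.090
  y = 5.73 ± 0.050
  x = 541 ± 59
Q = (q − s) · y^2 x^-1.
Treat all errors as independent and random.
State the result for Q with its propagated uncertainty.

Let u = q − s = 2.39. δu = √(δq² + δs²) = √(0.00548 + 0.00810) = 0.117, so δu/u = 0.0488.
Q is then a monomial in u, y, x:
δQ/Q = √((δu/u)² + (2·δy/y)² + (-1·δx/x)²) = √(0.00238 + 0.000305 + 0.0119) = 0.121
Q = 0.145, so δQ = 0.121 × 0.145 = 0.0175.

0.145 ± 0.0175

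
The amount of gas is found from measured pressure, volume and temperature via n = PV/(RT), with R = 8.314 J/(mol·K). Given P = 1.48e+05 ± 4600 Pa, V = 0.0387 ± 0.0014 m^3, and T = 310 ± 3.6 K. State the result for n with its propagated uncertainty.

Relative error in a monomial: (δn/n)² = Σ (nᵢ · δxᵢ/xᵢ)².
  (1·δP/P)² = (1×0.0311)² = 0.000966;  (1·δV/V)² = (1×0.0362)² = 0.00131;  (-1·δT/T)² = (-1×0.0116)² = 0.000135
δn/n = √(0.00241) = 0.0491
n = 2.22 mol, so δn = 0.0491 × 2.22 = 0.109 mol.

2.22 ± 0.109 mol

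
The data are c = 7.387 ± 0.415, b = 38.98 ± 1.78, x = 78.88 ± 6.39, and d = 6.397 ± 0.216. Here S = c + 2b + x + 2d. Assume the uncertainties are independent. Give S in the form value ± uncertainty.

Each term contributes (cᵢ δxᵢ)² to (δS)²:
  (δc)² = 0.172;  (2·δb)² = 12.7;  (δx)² = 40.8;  (2·δd)² = 0.187
δS = √(53.9) = 7.34
S = 177.0.

177.0 ± 7.34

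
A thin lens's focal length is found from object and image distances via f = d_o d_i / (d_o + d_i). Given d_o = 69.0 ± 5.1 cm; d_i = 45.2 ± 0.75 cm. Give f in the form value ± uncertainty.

∂f/∂d_o = (d_i/(d_o+d_i))² = 0.157;  ∂f/∂d_i = (d_o/(d_o+d_i))² = 0.365
δf = √((∂f/∂d_o · δd_o)² + (∂f/∂d_i · δd_i)²) = √(0.638 + 0.0750) = 0.845 cm
f = 27.3 cm.

27.3 ± 0.845 cm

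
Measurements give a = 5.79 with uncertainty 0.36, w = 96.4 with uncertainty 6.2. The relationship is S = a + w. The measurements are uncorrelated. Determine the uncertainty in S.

6.21

For a sum/difference, combine absolute errors in quadrature:
  (δa)² = 0.130;  (δw)² = 38.4
δS = √(38.6) = 6.21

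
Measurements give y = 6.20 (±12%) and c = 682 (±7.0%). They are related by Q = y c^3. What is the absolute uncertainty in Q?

4.76e+08

Q is a product of powers, so relative uncertainties combine in quadrature:
  (1·δy/y)² = (1×0.120)² = 0.0144;  (3·δc/c)² = (3×0.0700)² = 0.0441
δQ/Q = √(0.0585) = 0.242
Q = 1.97e+09, so δQ = 0.242 × 1.97e+09 = 4.76e+08.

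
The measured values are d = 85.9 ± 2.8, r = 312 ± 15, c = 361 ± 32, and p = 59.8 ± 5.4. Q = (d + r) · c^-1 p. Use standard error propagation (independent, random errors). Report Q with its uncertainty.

65.9 ± 8.72

Let u = d + r = 398. δu = √(δd² + δr²) = √(7.84 + 225) = 15.3, so δu/u = 0.0383.
Q is then a monomial in u, c, p:
δQ/Q = √((δu/u)² + (-1·δc/c)² + (1·δp/p)²) = √(0.00147 + 0.00786 + 0.00815) = 0.132
Q = 65.9, so δQ = 0.132 × 65.9 = 8.72.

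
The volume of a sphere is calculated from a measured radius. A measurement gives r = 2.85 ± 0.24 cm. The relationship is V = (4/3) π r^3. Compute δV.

24.5 cm^3

V is a product of powers, so relative uncertainties combine in quadrature:
  (3·δr/r)² = (3×0.0842)² = 0.0638
δV/V = √(0.0638) = 0.253
V = 97.0 cm^3, so δV = 0.253 × 97.0 = 24.5 cm^3.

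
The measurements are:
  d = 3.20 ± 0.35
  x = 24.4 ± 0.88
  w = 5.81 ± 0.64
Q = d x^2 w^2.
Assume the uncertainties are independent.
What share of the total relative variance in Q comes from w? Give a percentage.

73.9%

(δQ/Q)² = (1·δd/d)² + (2·δx/x)² + (2·δw/w)²
  d term: (1×0.109)² = 0.0120
  x term: (2×0.0361)² = 0.00520
  w term: (2×0.110)² = 0.0485
Total = 0.0657. Share from w = 0.0485/0.0657 = 0.739.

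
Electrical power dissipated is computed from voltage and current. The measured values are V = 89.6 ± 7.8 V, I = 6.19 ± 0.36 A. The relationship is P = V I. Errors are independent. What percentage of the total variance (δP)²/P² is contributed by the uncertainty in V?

69.1%

(δP/P)² = (1·δV/V)² + (1·δI/I)²
  V term: (1×0.0871)² = 0.00758
  I term: (1×0.0582)² = 0.00338
Total = 0.0110. Share from V = 0.00758/0.0110 = 0.691.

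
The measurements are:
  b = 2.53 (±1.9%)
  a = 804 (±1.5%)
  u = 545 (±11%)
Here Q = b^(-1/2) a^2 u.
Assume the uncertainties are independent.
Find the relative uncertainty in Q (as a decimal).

Each factor contributes (exponent × relative error)² to (δQ/Q)²:
  (−½·δb/b)² = (-0.5×0.0190)² = 9.02e-05;  (2·δa/a)² = (2×0.0150)² = 0.000900;  (1·δu/u)² = (1×0.110)² = 0.0121
δQ/Q = √(0.0131) = 0.114

0.114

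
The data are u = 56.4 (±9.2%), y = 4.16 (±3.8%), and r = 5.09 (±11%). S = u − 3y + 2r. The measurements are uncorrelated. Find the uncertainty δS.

5.33

Sums and differences: (δS)² = Σ (cᵢ δxᵢ)².
  (δu)² = 26.9;  (3·δy)² = 0.225;  (2·δr)² = 1.25
δS = √(28.4) = 5.33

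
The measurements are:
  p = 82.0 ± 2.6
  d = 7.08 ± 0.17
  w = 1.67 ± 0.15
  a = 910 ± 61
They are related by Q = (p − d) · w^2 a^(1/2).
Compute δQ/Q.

0.186

Let u = p − d = 74.9. δu = √(δp² + δd²) = √(6.76 + 0.0289) = 2.61, so δu/u = 0.0348.
Q is then a monomial in u, w, a:
δQ/Q = √((δu/u)² + (2·δw/w)² + (½·δa/a)²) = √(0.00121 + 0.0323 + 0.00112) = 0.186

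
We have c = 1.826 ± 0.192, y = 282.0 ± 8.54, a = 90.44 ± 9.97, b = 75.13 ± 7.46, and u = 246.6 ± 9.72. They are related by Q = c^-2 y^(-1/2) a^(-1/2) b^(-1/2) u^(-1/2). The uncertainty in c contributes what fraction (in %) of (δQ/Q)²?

(δQ/Q)² = (-2·δc/c)² + (−½·δy/y)² + (−½·δa/a)² + (−½·δb/b)² + (−½·δu/u)²
  c term: (-2×0.105)² = 0.0442
  y term: (-0.5×0.0303)² = 0.000229
  a term: (-0.5×0.110)² = 0.00304
  b term: (-0.5×0.0993)² = 0.00246
  u term: (-0.5×0.0394)² = 0.000388
Total = 0.0503. Share from c = 0.0442/0.0503 = 0.878.

87.8%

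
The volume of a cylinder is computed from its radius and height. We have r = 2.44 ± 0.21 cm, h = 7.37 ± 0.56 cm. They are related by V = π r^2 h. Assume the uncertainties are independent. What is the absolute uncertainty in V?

25.9 cm^3

For a monomial V ∝ r^2, h, fractional errors add in quadrature:
  (2·δr/r)² = (2×0.0861)² = 0.0296;  (1·δh/h)² = (1×0.0760)² = 0.00577
δV/V = √(0.0354) = 0.188
V = 138 cm^3, so δV = 0.188 × 138 = 25.9 cm^3.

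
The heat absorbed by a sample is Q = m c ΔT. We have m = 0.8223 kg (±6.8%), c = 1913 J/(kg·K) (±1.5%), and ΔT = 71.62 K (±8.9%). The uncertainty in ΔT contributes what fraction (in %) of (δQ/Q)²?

(δQ/Q)² = (1·δm/m)² + (1·δc/c)² + (1·δΔT/ΔT)²
  m term: (1×0.0680)² = 0.00462
  c term: (1×0.0150)² = 0.000225
  ΔT term: (1×0.0890)² = 0.00792
Total = 0.0128. Share from ΔT = 0.00792/0.0128 = 0.620.

62.0%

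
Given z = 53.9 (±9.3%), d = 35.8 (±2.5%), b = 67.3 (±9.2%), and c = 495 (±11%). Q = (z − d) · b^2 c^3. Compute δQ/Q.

0.471

Let u = z − d = 18.1. δu = √(δz² + δd²) = √(25.1 + 0.801) = 5.09, so δu/u = 0.281.
Q is then a monomial in u, b, c:
δQ/Q = √((δu/u)² + (2·δb/b)² + (3·δc/c)²) = √(0.0791 + 0.0339 + 0.109) = 0.471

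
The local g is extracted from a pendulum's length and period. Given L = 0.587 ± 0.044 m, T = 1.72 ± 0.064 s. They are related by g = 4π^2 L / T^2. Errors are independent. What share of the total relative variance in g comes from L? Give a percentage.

50.4%

(δg/g)² = (1·δL/L)² + (-2·δT/T)²
  L term: (1×0.0750)² = 0.00562
  T term: (-2×0.0372)² = 0.00554
Total = 0.0112. Share from L = 0.00562/0.0112 = 0.504.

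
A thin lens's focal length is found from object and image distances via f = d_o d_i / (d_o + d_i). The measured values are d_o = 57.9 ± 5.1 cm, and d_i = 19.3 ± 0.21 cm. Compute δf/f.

0.0235

∂f/∂d_o = (d_i/(d_o+d_i))² = 0.0625;  ∂f/∂d_i = (d_o/(d_o+d_i))² = 0.562
δf = √((∂f/∂d_o · δd_o)² + (∂f/∂d_i · δd_i)²) = √(0.102 + 0.0140) = 0.340 cm
f = 14.5 cm, so δf/f = 0.340/14.5 = 0.0235.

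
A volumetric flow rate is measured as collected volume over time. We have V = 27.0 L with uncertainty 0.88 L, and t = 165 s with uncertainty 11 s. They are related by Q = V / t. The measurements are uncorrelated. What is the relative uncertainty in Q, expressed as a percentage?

Since Q is a product/quotient, work with relative uncertainties:
  (1·δV/V)² = (1×0.0326)² = 0.00106;  (-1·δt/t)² = (-1×0.0667)² = 0.00444
δQ/Q = √(0.00551) = 0.0742

7.42%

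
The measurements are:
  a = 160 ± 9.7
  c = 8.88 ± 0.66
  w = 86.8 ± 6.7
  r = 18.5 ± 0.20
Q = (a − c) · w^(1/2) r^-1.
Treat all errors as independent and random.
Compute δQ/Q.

Let u = a − c = 151. δu = √(δa² + δc²) = √(94.1 + 0.436) = 9.72, so δu/u = 0.0643.
Q is then a monomial in u, w, r:
δQ/Q = √((δu/u)² + (½·δw/w)² + (-1·δr/r)²) = √(0.00414 + 0.00149 + 0.000117) = 0.0758

0.0758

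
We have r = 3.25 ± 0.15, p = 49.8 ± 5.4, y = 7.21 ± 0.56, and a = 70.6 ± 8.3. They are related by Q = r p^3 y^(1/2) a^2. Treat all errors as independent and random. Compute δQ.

Since Q is a product/quotient, work with relative uncertainties:
  (1·δr/r)² = (1×0.0462)² = 0.00213;  (3·δp/p)² = (3×0.108)² = 0.106;  (½·δy/y)² = (0.5×0.0777)² = 0.00151;  (2·δa/a)² = (2×0.118)² = 0.0553
δQ/Q = √(0.165) = 0.406
Q = 5.37e+09, so δQ = 0.406 × 5.37e+09 = 2.18e+09.

2.18e+09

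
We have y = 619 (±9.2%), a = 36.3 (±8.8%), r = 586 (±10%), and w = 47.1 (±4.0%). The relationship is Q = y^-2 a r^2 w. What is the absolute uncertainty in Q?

Since Q is a product/quotient, work with relative uncertainties:
  (-2·δy/y)² = (-2×0.0920)² = 0.0339;  (1·δa/a)² = (1×0.0880)² = 0.00774;  (2·δr/r)² = (2×0.100)² = 0.0400;  (1·δw/w)² = (1×0.0400)² = 0.00160
δQ/Q = √(0.0832) = 0.288
Q = 1530, so δQ = 0.288 × 1530 = 442.

442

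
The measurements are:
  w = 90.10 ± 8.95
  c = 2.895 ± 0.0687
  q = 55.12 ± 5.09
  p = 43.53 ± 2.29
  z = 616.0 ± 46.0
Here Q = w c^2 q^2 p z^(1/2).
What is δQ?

5.56e+08

Each factor contributes (exponent × relative error)² to (δQ/Q)²:
  (1·δw/w)² = (1×0.0993)² = 0.00987;  (2·δc/c)² = (2×0.0237)² = 0.00225;  (2·δq/q)² = (2×0.0923)² = 0.0341;  (1·δp/p)² = (1×0.0526)² = 0.00277;  (½·δz/z)² = (0.5×0.0747)² = 0.00139
δQ/Q = √(0.0504) = 0.224
Q = 2.479e+09, so δQ = 0.224 × 2.479e+09 = 5.56e+08.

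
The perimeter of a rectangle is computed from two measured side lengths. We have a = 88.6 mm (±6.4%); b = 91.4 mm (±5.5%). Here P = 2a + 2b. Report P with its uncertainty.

Each term contributes (cᵢ δxᵢ)² to (δP)²:
  (2·δa)² = 129;  (2·δb)² = 101
δP = √(230) = 15.2 mm
P = 360 mm.

360 ± 15.2 mm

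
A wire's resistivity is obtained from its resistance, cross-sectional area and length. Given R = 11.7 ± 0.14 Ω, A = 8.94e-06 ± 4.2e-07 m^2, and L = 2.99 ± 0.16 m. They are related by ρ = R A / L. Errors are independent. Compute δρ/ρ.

Each factor contributes (exponent × relative error)² to (δρ/ρ)²:
  (1·δR/R)² = (1×0.0120)² = 0.000143;  (1·δA/A)² = (1×0.0470)² = 0.00221;  (-1·δL/L)² = (-1×0.0535)² = 0.00286
δρ/ρ = √(0.00521) = 0.0722

0.0722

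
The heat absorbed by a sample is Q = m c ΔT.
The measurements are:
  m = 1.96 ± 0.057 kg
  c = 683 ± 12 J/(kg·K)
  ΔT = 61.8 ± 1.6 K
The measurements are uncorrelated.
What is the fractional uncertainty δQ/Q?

0.0427

Relative error in a monomial: (δQ/Q)² = Σ (nᵢ · δxᵢ/xᵢ)².
  (1·δm/m)² = (1×0.0291)² = 0.000846;  (1·δc/c)² = (1×0.0176)² = 0.000309;  (1·δΔT/ΔT)² = (1×0.0259)² = 0.000670
δQ/Q = √(0.00182) = 0.0427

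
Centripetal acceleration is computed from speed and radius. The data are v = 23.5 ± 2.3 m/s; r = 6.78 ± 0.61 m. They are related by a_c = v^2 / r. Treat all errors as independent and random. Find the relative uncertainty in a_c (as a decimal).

0.215

a_c is a product of powers, so relative uncertainties combine in quadrature:
  (2·δv/v)² = (2×0.0979)² = 0.0383;  (-1·δr/r)² = (-1×0.0900)² = 0.00809
δa_c/a_c = √(0.0464) = 0.215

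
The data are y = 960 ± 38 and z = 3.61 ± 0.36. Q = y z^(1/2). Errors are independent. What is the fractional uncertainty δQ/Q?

0.0637

Since Q is a product/quotient, work with relative uncertainties:
  (1·δy/y)² = (1×0.0396)² = 0.00157;  (½·δz/z)² = (0.5×0.0997)² = 0.00249
δQ/Q = √(0.00405) = 0.0637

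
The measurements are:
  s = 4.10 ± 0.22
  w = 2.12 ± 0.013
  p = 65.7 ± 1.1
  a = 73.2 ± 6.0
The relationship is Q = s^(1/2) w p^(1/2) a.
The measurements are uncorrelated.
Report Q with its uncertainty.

Since Q is a product/quotient, work with relative uncertainties:
  (½·δs/s)² = (0.5×0.0537)² = 0.000720;  (1·δw/w)² = (1×0.00613)² = 3.76e-05;  (½·δp/p)² = (0.5×0.0167)² = 7.01e-05;  (1·δa/a)² = (1×0.0820)² = 0.00672
δQ/Q = √(0.00755) = 0.0869
Q = 2550, so δQ = 0.0869 × 2550 = 221.

2550 ± 221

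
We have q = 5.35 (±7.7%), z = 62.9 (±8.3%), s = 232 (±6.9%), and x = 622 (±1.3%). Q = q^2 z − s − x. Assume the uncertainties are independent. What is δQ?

315

Let p = q^2·z = 1800. δp/p = √((2·δq/q)² + (1·δz/z)²) = √(0.0237 + 0.00689) = 0.175, so δp = 315.
Q = p − s − x: δQ = √(δp² + δs² + δx²) = √(99200 + 256 + 65.4) = 315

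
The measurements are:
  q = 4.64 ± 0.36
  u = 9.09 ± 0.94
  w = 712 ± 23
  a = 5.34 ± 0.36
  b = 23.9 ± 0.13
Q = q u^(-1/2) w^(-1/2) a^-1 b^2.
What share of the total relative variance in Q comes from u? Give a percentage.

(δQ/Q)² = (1·δq/q)² + (−½·δu/u)² + (−½·δw/w)² + (-1·δa/a)² + (2·δb/b)²
  q term: (1×0.0776)² = 0.00602
  u term: (-0.5×0.103)² = 0.00267
  w term: (-0.5×0.0323)² = 0.000261
  a term: (-1×0.0674)² = 0.00454
  b term: (2×0.00544)² = 0.000118
Total = 0.0136. Share from u = 0.00267/0.0136 = 0.196.

19.6%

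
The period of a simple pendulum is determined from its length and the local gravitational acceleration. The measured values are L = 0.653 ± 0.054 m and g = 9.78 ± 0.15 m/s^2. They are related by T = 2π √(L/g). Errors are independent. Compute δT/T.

Each factor contributes (exponent × relative error)² to (δT/T)²:
  (½·δL/L)² = (0.5×0.0827)² = 0.00171;  (−½·δg/g)² = (-0.5×0.0153)² = 5.88e-05
δT/T = √(0.00177) = 0.0421

0.0421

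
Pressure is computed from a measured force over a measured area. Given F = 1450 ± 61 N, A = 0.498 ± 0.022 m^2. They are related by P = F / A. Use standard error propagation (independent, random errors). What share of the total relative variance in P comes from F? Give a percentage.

(δP/P)² = (1·δF/F)² + (-1·δA/A)²
  F term: (1×0.0421)² = 0.00177
  A term: (-1×0.0442)² = 0.00195
Total = 0.00372. Share from F = 0.00177/0.00372 = 0.476.

47.6%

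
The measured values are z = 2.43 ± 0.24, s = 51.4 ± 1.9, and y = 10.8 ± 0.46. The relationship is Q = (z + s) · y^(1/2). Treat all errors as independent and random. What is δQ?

Let u = z + s = 53.8. δu = √(δz² + δs²) = √(0.0576 + 3.61) = 1.92, so δu/u = 0.0356.
Q is then a monomial in u, y:
δQ/Q = √((δu/u)² + (½·δy/y)²) = √(0.00127 + 0.000454) = 0.0415
Q = 177, so δQ = 0.0415 × 177 = 7.34.

7.34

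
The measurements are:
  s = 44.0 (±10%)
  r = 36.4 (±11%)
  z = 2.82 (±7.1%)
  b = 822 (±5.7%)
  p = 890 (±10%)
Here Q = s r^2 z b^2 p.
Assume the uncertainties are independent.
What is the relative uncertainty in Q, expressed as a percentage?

29.4%

Products/powers → add relative errors in quadrature, weighted by exponent:
  (1·δs/s)² = (1×0.100)² = 0.0100;  (2·δr/r)² = (2×0.110)² = 0.0484;  (1·δz/z)² = (1×0.0710)² = 0.00504;  (2·δb/b)² = (2×0.0570)² = 0.0130;  (1·δp/p)² = (1×0.100)² = 0.0100
δQ/Q = √(0.0864) = 0.294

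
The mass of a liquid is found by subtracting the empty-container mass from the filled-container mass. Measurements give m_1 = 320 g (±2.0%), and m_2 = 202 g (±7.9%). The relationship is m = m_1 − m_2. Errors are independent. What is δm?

17.2 g

Each term contributes (cᵢ δxᵢ)² to (δm)²:
  (δm_1)² = 41.0;  (δm_2)² = 255
δm = √(296) = 17.2 g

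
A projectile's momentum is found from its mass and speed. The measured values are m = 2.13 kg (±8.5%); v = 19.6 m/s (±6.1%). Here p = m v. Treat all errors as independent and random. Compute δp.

For a monomial p ∝ m, v, fractional errors add in quadrature:
  (1·δm/m)² = (1×0.0850)² = 0.00723;  (1·δv/v)² = (1×0.0610)² = 0.00372
δp/p = √(0.0109) = 0.105
p = 41.7 kg·m/s, so δp = 0.105 × 41.7 = 4.37 kg·m/s.

4.37 kg·m/s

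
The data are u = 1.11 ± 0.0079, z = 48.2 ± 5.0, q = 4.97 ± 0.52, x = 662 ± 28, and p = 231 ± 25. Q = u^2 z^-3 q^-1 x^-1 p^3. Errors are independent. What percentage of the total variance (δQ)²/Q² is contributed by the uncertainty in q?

5.09%

(δQ/Q)² = (2·δu/u)² + (-3·δz/z)² + (-1·δq/q)² + (-1·δx/x)² + (3·δp/p)²
  u term: (2×0.00712)² = 0.000203
  z term: (-3×0.104)² = 0.0968
  q term: (-1×0.105)² = 0.0109
  x term: (-1×0.0423)² = 0.00179
  p term: (3×0.108)² = 0.105
Total = 0.215. Share from q = 0.0109/0.215 = 0.0509.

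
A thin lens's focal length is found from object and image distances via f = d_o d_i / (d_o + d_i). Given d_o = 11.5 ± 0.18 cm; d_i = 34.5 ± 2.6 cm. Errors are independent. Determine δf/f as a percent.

2.22%

∂f/∂d_o = (d_i/(d_o+d_i))² = 0.562;  ∂f/∂d_i = (d_o/(d_o+d_i))² = 0.0625
δf = √((∂f/∂d_o · δd_o)² + (∂f/∂d_i · δd_i)²) = √(0.0103 + 0.0264) = 0.191 cm
f = 8.62 cm, so δf/f = 0.191/8.62 = 0.0222.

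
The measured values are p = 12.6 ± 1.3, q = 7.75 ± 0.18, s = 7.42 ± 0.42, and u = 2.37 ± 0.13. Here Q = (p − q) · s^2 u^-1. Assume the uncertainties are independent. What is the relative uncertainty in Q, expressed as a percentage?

Let w = p − q = 4.85. δw = √(δp² + δq²) = √(1.69 + 0.0324) = 1.31, so δw/w = 0.271.
Q is then a monomial in w, s, u:
δQ/Q = √((δw/w)² + (2·δs/s)² + (-1·δu/u)²) = √(0.0732 + 0.0128 + 0.00301) = 0.298

29.8%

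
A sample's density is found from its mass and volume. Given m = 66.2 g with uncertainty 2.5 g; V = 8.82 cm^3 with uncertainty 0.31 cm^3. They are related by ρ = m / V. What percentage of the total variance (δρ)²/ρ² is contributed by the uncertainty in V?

(δρ/ρ)² = (1·δm/m)² + (-1·δV/V)²
  m term: (1×0.0378)² = 0.00143
  V term: (-1×0.0351)² = 0.00124
Total = 0.00266. Share from V = 0.00124/0.00266 = 0.464.

46.4%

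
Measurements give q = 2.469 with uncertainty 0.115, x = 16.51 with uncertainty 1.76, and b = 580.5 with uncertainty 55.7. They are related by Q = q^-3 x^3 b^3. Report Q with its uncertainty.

Each factor contributes (exponent × relative error)² to (δQ/Q)²:
  (-3·δq/q)² = (-3×0.0466)² = 0.0195;  (3·δx/x)² = (3×0.107)² = 0.102;  (3·δb/b)² = (3×0.0960)² = 0.0829
δQ/Q = √(0.205) = 0.452
Q = 5.849e+10, so δQ = 0.452 × 5.849e+10 = 2.65e+10.

(5.849 ± 2.65) × 10^10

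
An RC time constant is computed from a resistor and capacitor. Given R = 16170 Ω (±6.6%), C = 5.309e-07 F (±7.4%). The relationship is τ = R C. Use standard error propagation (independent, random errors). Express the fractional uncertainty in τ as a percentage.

Products/powers → add relative errors in quadrature, weighted by exponent:
  (1·δR/R)² = (1×0.0660)² = 0.00436;  (1·δC/C)² = (1×0.0740)² = 0.00548
δτ/τ = √(0.00983) = 0.0992

9.92%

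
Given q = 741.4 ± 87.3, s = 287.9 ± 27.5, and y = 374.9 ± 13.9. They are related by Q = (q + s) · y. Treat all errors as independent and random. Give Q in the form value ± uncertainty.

385900 ± 37200

Let u = q + s = 1029. δu = √(δq² + δs²) = √(7620 + 756) = 91.5, so δu/u = 0.0889.
Q is then a monomial in u, y:
δQ/Q = √((δu/u)² + (1·δy/y)²) = √(0.00791 + 0.00137) = 0.0963
Q = 385900, so δQ = 0.0963 × 385900 = 37200.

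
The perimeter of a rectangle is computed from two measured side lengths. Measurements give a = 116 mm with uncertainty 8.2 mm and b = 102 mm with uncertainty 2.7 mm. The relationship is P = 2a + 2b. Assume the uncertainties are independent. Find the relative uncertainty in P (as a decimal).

For a sum/difference, combine absolute errors in quadrature:
  (2·δa)² = 269;  (2·δb)² = 29.2
δP = √(298) = 17.3 mm
P = 436 mm, so δP/P = 17.3/436 = 0.0396.

0.0396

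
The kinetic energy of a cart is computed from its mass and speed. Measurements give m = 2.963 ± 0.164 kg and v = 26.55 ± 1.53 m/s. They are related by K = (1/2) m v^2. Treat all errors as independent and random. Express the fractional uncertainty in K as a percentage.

Products/powers → add relative errors in quadrature, weighted by exponent:
  (1·δm/m)² = (1×0.0553)² = 0.00306;  (2·δv/v)² = (2×0.0576)² = 0.0133
δK/K = √(0.0163) = 0.128

12.8%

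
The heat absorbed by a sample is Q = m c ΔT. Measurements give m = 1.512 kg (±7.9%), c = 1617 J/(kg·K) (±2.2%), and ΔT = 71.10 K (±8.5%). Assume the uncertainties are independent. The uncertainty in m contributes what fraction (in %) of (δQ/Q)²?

(δQ/Q)² = (1·δm/m)² + (1·δc/c)² + (1·δΔT/ΔT)²
  m term: (1×0.0790)² = 0.00624
  c term: (1×0.0220)² = 0.000484
  ΔT term: (1×0.0850)² = 0.00723
Total = 0.0140. Share from m = 0.00624/0.0140 = 0.447.

44.7%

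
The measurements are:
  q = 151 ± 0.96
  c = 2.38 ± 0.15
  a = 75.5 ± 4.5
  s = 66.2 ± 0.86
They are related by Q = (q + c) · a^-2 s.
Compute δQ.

0.214

Let u = q + c = 153. δu = √(δq² + δc²) = √(0.922 + 0.0225) = 0.972, so δu/u = 0.00633.
Q is then a monomial in u, a, s:
δQ/Q = √((δu/u)² + (-2·δa/a)² + (1·δs/s)²) = √(4.01e-05 + 0.0142 + 0.000169) = 0.120
Q = 1.78, so δQ = 0.120 × 1.78 = 0.214.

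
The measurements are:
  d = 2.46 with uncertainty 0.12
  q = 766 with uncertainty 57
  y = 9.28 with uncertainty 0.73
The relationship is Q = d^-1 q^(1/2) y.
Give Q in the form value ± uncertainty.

104 ± 10.4

Products/powers → add relative errors in quadrature, weighted by exponent:
  (-1·δd/d)² = (-1×0.0488)² = 0.00238;  (½·δq/q)² = (0.5×0.0744)² = 0.00138;  (1·δy/y)² = (1×0.0787)² = 0.00619
δQ/Q = √(0.00995) = 0.0998
Q = 104, so δQ = 0.0998 × 104 = 10.4.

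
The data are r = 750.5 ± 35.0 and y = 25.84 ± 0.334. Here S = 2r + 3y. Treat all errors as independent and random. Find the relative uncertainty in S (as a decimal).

Absolute uncertainties add in quadrature for a linear combination:
  (2·δr)² = 4900;  (3·δy)² = 1.00
δS = √(4900) = 70.0
S = 1579, so δS/S = 70.0/1579 = 0.0443.

0.0443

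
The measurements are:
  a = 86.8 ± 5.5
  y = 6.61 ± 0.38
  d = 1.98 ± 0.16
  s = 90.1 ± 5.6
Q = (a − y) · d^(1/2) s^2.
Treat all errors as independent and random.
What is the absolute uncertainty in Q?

Let u = a − y = 80.2. δu = √(δa² + δy²) = √(30.2 + 0.144) = 5.51, so δu/u = 0.0688.
Q is then a monomial in u, d, s:
δQ/Q = √((δu/u)² + (½·δd/d)² + (2·δs/s)²) = √(0.00473 + 0.00163 + 0.0155) = 0.148
Q = 9.16e+05, so δQ = 0.148 × 9.16e+05 = 1.35e+05.

1.35e+05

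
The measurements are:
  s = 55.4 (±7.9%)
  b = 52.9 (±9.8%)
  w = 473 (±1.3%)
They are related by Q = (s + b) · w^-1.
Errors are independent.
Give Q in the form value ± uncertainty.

0.229 ± 0.0146

Let u = s + b = 108. δu = √(δs² + δb²) = √(19.2 + 26.9) = 6.78, so δu/u = 0.0626.
Q is then a monomial in u, w:
δQ/Q = √((δu/u)² + (-1·δw/w)²) = √(0.00392 + 0.000169) = 0.0640
Q = 0.229, so δQ = 0.0640 × 0.229 = 0.0146.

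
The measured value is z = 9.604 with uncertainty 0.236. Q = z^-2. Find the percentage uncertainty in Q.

4.91%

For a monomial Q ∝ z^-2, fractional errors add in quadrature:
  (-2·δz/z)² = (-2×0.0246)² = 0.00242
δQ/Q = √(0.00242) = 0.0491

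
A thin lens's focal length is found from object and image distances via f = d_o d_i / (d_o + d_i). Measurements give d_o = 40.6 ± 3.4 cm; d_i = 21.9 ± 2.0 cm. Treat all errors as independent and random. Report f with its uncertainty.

14.2 ± 0.942 cm

∂f/∂d_o = (d_i/(d_o+d_i))² = 0.123;  ∂f/∂d_i = (d_o/(d_o+d_i))² = 0.422
δf = √((∂f/∂d_o · δd_o)² + (∂f/∂d_i · δd_i)²) = √(0.174 + 0.712) = 0.942 cm
f = 14.2 cm.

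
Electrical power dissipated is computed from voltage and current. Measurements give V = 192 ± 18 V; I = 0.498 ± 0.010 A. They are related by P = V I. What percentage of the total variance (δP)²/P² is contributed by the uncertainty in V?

95.6%

(δP/P)² = (1·δV/V)² + (1·δI/I)²
  V term: (1×0.0938)² = 0.00879
  I term: (1×0.0201)² = 0.000403
Total = 0.00919. Share from V = 0.00879/0.00919 = 0.956.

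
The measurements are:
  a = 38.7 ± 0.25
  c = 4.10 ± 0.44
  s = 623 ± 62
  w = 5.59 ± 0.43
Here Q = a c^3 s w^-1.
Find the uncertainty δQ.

Q is a product of powers, so relative uncertainties combine in quadrature:
  (1·δa/a)² = (1×0.00646)² = 4.17e-05;  (3·δc/c)² = (3×0.107)² = 0.104;  (1·δs/s)² = (1×0.0995)² = 0.00990;  (-1·δw/w)² = (-1×0.0769)² = 0.00592
δQ/Q = √(0.120) = 0.346
Q = 2.97e+05, so δQ = 0.346 × 2.97e+05 = 1.03e+05.

1.03e+05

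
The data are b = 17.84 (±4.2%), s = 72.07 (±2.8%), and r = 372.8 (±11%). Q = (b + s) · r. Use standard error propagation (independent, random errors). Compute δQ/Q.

Let u = b + s = 89.91. δu = √(δb² + δs²) = √(0.561 + 4.07) = 2.15, so δu/u = 0.0239.
Q is then a monomial in u, r:
δQ/Q = √((δu/u)² + (1·δr/r)²) = √(0.000573 + 0.0121) = 0.113

0.113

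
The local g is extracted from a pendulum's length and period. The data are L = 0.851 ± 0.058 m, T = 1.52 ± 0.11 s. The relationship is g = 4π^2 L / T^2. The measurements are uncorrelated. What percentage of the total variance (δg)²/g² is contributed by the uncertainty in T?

81.9%

(δg/g)² = (1·δL/L)² + (-2·δT/T)²
  L term: (1×0.0682)² = 0.00465
  T term: (-2×0.0724)² = 0.0209
Total = 0.0256. Share from T = 0.0209/0.0256 = 0.819.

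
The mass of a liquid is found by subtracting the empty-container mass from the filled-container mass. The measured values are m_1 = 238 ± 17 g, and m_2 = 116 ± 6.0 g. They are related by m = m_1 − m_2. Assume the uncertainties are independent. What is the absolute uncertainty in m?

For a sum/difference, combine absolute errors in quadrature:
  (δm_1)² = 289;  (δm_2)² = 36.0
δm = √(325) = 18.0 g

18.0 g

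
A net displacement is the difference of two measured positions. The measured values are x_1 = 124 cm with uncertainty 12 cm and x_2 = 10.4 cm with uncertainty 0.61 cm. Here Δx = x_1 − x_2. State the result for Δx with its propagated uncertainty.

Sums and differences: (δΔx)² = Σ (cᵢ δxᵢ)².
  (δx_1)² = 144;  (δx_2)² = 0.372
δΔx = √(144) = 12.0 cm
Δx = 114 cm.

114 ± 12.0 cm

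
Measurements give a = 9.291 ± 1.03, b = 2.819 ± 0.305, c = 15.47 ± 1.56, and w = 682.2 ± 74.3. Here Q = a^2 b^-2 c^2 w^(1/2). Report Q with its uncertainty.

Since Q is a product/quotient, work with relative uncertainties:
  (2·δa/a)² = (2×0.111)² = 0.0492;  (-2·δb/b)² = (-2×0.108)² = 0.0468;  (2·δc/c)² = (2×0.101)² = 0.0407;  (½·δw/w)² = (0.5×0.109)² = 0.00297
δQ/Q = √(0.140) = 0.374
Q = 67900, so δQ = 0.374 × 67900 = 25400.

67900 ± 25400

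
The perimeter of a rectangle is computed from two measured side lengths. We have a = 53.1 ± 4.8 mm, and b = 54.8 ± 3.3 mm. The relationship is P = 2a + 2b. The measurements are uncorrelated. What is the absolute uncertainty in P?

11.6 mm

P is a linear combination, so absolute uncertainties add in quadrature:
  (2·δa)² = 92.2;  (2·δb)² = 43.6
δP = √(136) = 11.6 mm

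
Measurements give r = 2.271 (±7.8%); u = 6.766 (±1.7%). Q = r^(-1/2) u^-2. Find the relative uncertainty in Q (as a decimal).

0.0517

Products/powers → add relative errors in quadrature, weighted by exponent:
  (−½·δr/r)² = (-0.5×0.0780)² = 0.00152;  (-2·δu/u)² = (-2×0.0170)² = 0.00116
δQ/Q = √(0.00268) = 0.0517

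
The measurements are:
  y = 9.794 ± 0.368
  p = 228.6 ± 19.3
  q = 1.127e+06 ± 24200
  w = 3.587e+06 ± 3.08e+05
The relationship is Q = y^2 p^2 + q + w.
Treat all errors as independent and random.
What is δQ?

9.77e+05

Let h = y^2·p^2 = 5.013e+06. δh/h = √((2·δy/y)² + (2·δp/p)²) = √(0.00565 + 0.0285) = 0.185, so δh = 9.26e+05.
Q = h + q + w: δQ = √(δh² + δq² + δw²) = √(8.58e+11 + 5.86e+08 + 9.49e+10) = 9.77e+05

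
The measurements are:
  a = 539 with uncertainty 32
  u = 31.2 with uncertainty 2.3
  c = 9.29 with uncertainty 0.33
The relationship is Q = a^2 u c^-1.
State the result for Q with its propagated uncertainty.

Relative error in a monomial: (δQ/Q)² = Σ (nᵢ · δxᵢ/xᵢ)².
  (2·δa/a)² = (2×0.0594)² = 0.0141;  (1·δu/u)² = (1×0.0737)² = 0.00543;  (-1·δc/c)² = (-1×0.0355)² = 0.00126
δQ/Q = √(0.0208) = 0.144
Q = 9.76e+05, so δQ = 0.144 × 9.76e+05 = 1.41e+05.

(9.76 ± 1.41) × 10^5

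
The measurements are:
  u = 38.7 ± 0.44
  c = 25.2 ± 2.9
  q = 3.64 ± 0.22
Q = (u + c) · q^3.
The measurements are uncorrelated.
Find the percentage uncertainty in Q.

18.7%

Let w = u + c = 63.9. δw = √(δu² + δc²) = √(0.194 + 8.41) = 2.93, so δw/w = 0.0459.
Q is then a monomial in w, q:
δQ/Q = √((δw/w)² + (3·δq/q)²) = √(0.00211 + 0.0329) = 0.187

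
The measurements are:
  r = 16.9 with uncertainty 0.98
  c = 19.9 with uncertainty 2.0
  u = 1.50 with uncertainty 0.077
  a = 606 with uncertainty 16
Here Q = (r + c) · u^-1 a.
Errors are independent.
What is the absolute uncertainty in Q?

1240

Let w = r + c = 36.8. δw = √(δr² + δc²) = √(0.960 + 4.00) = 2.23, so δw/w = 0.0605.
Q is then a monomial in w, u, a:
δQ/Q = √((δw/w)² + (-1·δu/u)² + (1·δa/a)²) = √(0.00366 + 0.00264 + 0.000697) = 0.0836
Q = 14900, so δQ = 0.0836 × 14900 = 1240.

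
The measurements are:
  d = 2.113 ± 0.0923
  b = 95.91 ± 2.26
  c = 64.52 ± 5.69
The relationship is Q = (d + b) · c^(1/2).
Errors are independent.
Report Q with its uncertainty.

Let u = d + b = 98.02. δu = √(δd² + δb²) = √(0.00852 + 5.11) = 2.26, so δu/u = 0.0231.
Q is then a monomial in u, c:
δQ/Q = √((δu/u)² + (½·δc/c)²) = √(0.000532 + 0.00194) = 0.0498
Q = 787.4, so δQ = 0.0498 × 787.4 = 39.2.

787.4 ± 39.2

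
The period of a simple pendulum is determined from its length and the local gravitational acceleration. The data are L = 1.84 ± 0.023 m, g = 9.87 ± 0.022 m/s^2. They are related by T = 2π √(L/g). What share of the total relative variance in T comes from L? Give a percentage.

96.9%

(δT/T)² = (½·δL/L)² + (−½·δg/g)²
  L term: (0.5×0.0125)² = 3.91e-05
  g term: (-0.5×0.00223)² = 1.24e-06
Total = 4.03e-05. Share from L = 3.91e-05/4.03e-05 = 0.969.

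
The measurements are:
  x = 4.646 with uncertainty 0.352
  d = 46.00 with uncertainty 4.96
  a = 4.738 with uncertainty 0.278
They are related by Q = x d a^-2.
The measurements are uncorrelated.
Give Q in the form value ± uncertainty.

9.520 ± 1.68

Each factor contributes (exponent × relative error)² to (δQ/Q)²:
  (1·δx/x)² = (1×0.0758)² = 0.00574;  (1·δd/d)² = (1×0.108)² = 0.0116;  (-2·δa/a)² = (-2×0.0587)² = 0.0138
δQ/Q = √(0.0311) = 0.176
Q = 9.520, so δQ = 0.176 × 9.520 = 1.68.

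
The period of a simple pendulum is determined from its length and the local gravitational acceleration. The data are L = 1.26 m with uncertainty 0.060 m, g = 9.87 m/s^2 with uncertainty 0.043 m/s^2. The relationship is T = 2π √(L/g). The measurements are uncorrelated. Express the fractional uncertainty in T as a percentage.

2.39%

Since T is a product/quotient, work with relative uncertainties:
  (½·δL/L)² = (0.5×0.0476)² = 0.000567;  (−½·δg/g)² = (-0.5×0.00436)² = 4.75e-06
δT/T = √(0.000572) = 0.0239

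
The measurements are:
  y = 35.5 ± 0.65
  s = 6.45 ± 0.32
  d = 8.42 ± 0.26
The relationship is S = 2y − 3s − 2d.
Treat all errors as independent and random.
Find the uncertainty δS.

Sums and differences: (δS)² = Σ (cᵢ δxᵢ)².
  (2·δy)² = 1.69;  (3·δs)² = 0.922;  (2·δd)² = 0.270
δS = √(2.88) = 1.70

1.70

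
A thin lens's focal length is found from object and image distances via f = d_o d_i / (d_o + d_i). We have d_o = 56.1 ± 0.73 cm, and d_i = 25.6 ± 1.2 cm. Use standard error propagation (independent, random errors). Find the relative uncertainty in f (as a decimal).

0.0324

∂f/∂d_o = (d_i/(d_o+d_i))² = 0.0982;  ∂f/∂d_i = (d_o/(d_o+d_i))² = 0.471
δf = √((∂f/∂d_o · δd_o)² + (∂f/∂d_i · δd_i)²) = √(0.00514 + 0.320) = 0.570 cm
f = 17.6 cm, so δf/f = 0.570/17.6 = 0.0324.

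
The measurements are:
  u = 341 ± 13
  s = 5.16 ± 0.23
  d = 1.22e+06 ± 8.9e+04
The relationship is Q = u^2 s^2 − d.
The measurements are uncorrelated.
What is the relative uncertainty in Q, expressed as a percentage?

19.9%

Let p = u^2·s^2 = 3.1e+06. δp/p = √((2·δu/u)² + (2·δs/s)²) = √(0.00581 + 0.00795) = 0.117, so δp = 3.63e+05.
Q = p − d: δQ = √(δp² + δd²) = √(1.32e+11 + 7.92e+09) = 3.74e+05
Q = 1.88e+06, so δQ/Q = 3.74e+05/1.88e+06 = 0.199.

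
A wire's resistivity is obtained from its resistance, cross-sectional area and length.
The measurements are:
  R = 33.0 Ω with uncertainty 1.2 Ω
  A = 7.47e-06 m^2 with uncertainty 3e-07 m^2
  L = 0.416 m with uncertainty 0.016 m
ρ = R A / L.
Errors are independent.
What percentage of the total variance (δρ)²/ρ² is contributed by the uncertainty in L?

33.5%

(δρ/ρ)² = (1·δR/R)² + (1·δA/A)² + (-1·δL/L)²
  R term: (1×0.0364)² = 0.00132
  A term: (1×0.0402)² = 0.00161
  L term: (-1×0.0385)² = 0.00148
Total = 0.00441. Share from L = 0.00148/0.00441 = 0.335.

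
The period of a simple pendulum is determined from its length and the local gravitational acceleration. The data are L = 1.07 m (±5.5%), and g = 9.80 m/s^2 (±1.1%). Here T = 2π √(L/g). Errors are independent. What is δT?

0.0582 s

For a monomial T ∝ L^(1/2), g^(-1/2), fractional errors add in quadrature:
  (½·δL/L)² = (0.5×0.0550)² = 0.000756;  (−½·δg/g)² = (-0.5×0.0110)² = 3.03e-05
δT/T = √(0.000786) = 0.0280
T = 2.08 s, so δT = 0.0280 × 2.08 = 0.0582 s.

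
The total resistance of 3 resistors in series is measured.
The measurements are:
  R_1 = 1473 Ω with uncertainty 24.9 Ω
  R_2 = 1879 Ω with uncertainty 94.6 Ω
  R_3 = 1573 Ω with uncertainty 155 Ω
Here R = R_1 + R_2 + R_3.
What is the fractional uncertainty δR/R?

0.0372

Absolute uncertainties add in quadrature for a linear combination:
  (δR_1)² = 620;  (δR_2)² = 8950;  (δR_3)² = 24000
δR = √(33600) = 183 Ω
R = 4925 Ω, so δR/R = 183/4925 = 0.0372.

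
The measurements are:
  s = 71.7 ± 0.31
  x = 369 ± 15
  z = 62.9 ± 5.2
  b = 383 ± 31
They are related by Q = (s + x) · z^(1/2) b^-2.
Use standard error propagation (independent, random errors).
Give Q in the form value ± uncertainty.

Let u = s + x = 441. δu = √(δs² + δx²) = √(0.0961 + 225) = 15.0, so δu/u = 0.0340.
Q is then a monomial in u, z, b:
δQ/Q = √((δu/u)² + (½·δz/z)² + (-2·δb/b)²) = √(0.00116 + 0.00171 + 0.0262) = 0.171
Q = 0.0238, so δQ = 0.171 × 0.0238 = 0.00406.

0.0238 ± 0.00406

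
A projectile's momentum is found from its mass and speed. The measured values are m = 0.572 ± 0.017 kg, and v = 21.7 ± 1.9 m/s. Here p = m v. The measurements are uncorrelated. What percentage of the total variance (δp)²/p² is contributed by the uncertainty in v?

89.7%

(δp/p)² = (1·δm/m)² + (1·δv/v)²
  m term: (1×0.0297)² = 0.000883
  v term: (1×0.0876)² = 0.00767
Total = 0.00855. Share from v = 0.00767/0.00855 = 0.897.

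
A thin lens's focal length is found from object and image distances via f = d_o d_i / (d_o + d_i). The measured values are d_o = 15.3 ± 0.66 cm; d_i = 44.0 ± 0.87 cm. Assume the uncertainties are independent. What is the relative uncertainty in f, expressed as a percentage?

3.24%

∂f/∂d_o = (d_i/(d_o+d_i))² = 0.551;  ∂f/∂d_i = (d_o/(d_o+d_i))² = 0.0666
δf = √((∂f/∂d_o · δd_o)² + (∂f/∂d_i · δd_i)²) = √(0.132 + 0.00335) = 0.368 cm
f = 11.4 cm, so δf/f = 0.368/11.4 = 0.0324.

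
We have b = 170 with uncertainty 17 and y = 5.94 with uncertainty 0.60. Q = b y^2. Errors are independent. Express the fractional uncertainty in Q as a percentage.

22.5%

Each factor contributes (exponent × relative error)² to (δQ/Q)²:
  (1·δb/b)² = (1×0.100)² = 0.0100;  (2·δy/y)² = (2×0.101)² = 0.0408
δQ/Q = √(0.0508) = 0.225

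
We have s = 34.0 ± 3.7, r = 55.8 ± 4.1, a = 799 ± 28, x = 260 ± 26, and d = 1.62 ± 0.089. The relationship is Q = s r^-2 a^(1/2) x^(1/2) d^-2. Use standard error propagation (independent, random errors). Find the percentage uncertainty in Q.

22.0%

Relative error in a monomial: (δQ/Q)² = Σ (nᵢ · δxᵢ/xᵢ)².
  (1·δs/s)² = (1×0.109)² = 0.0118;  (-2·δr/r)² = (-2×0.0735)² = 0.0216;  (½·δa/a)² = (0.5×0.0350)² = 0.000307;  (½·δx/x)² = (0.5×0.100)² = 0.00250;  (-2·δd/d)² = (-2×0.0549)² = 0.0121
δQ/Q = √(0.0483) = 0.220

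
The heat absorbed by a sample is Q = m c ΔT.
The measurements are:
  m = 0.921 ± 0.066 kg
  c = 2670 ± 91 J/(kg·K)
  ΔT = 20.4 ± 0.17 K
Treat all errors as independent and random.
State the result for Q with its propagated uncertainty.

50200 ± 4000 J

Relative error in a monomial: (δQ/Q)² = Σ (nᵢ · δxᵢ/xᵢ)².
  (1·δm/m)² = (1×0.0717)² = 0.00514;  (1·δc/c)² = (1×0.0341)² = 0.00116;  (1·δΔT/ΔT)² = (1×0.00833)² = 6.94e-05
δQ/Q = √(0.00637) = 0.0798
Q = 50200 J, so δQ = 0.0798 × 50200 = 4000 J.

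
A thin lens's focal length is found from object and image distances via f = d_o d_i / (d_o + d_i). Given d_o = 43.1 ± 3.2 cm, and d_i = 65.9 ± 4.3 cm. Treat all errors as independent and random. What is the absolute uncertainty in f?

∂f/∂d_o = (d_i/(d_o+d_i))² = 0.366;  ∂f/∂d_i = (d_o/(d_o+d_i))² = 0.156
δf = √((∂f/∂d_o · δd_o)² + (∂f/∂d_i · δd_i)²) = √(1.37 + 0.452) = 1.35 cm

1.35 cm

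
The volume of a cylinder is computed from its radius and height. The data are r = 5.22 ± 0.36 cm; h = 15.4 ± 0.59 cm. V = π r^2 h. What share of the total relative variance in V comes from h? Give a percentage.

(δV/V)² = (2·δr/r)² + (1·δh/h)²
  r term: (2×0.0690)² = 0.0190
  h term: (1×0.0383)² = 0.00147
Total = 0.0205. Share from h = 0.00147/0.0205 = 0.0716.

7.16%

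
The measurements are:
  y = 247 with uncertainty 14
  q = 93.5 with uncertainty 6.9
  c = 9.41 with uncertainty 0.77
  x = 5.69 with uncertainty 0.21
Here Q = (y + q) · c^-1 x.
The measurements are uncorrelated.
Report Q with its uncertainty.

206 ± 20.8

Let u = y + q = 340. δu = √(δy² + δq²) = √(196 + 47.6) = 15.6, so δu/u = 0.0458.
Q is then a monomial in u, c, x:
δQ/Q = √((δu/u)² + (-1·δc/c)² + (1·δx/x)²) = √(0.00210 + 0.00670 + 0.00136) = 0.101
Q = 206, so δQ = 0.101 × 206 = 20.8.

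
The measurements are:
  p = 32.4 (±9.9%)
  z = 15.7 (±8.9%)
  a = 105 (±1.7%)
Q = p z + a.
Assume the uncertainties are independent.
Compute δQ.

Let w = p·z = 509. δw/w = √((1·δp/p)² + (1·δz/z)²) = √(0.00980 + 0.00792) = 0.133, so δw = 67.7.
Q = w + a: δQ = √(δw² + δa²) = √(4590 + 3.19) = 67.7

67.7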